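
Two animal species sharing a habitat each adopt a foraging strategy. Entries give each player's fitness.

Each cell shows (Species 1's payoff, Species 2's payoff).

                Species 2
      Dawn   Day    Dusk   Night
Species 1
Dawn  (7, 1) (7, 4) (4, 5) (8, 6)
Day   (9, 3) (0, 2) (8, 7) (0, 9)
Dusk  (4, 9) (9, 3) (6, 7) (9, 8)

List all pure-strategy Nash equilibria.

none

(Dawn, Dawn): Species 1 can switch to Day (7 → 9). Not NE.
(Dawn, Day): Species 1 can switch to Dusk (7 → 9). Not NE.
(Dawn, Dusk): Species 1 can switch to Day (4 → 8). Not NE.
(Dawn, Night): Species 1 can switch to Dusk (8 → 9). Not NE.
(Day, Dawn): Species 2 can switch to Dusk (3 → 7). Not NE.
(Day, Day): Species 1 can switch to Dawn (0 → 7). Not NE.
(Day, Dusk): Species 2 can switch to Night (7 → 9). Not NE.
(Day, Night): Species 1 can switch to Dawn (0 → 8). Not NE.
(Dusk, Dawn): Species 1 can switch to Dawn (4 → 7). Not NE.
(Dusk, Day): Species 2 can switch to Dawn (3 → 9). Not NE.
(Dusk, Dusk): Species 1 can switch to Day (6 → 8). Not NE.
(Dusk, Night): Species 2 can switch to Dawn (8 → 9). Not NE.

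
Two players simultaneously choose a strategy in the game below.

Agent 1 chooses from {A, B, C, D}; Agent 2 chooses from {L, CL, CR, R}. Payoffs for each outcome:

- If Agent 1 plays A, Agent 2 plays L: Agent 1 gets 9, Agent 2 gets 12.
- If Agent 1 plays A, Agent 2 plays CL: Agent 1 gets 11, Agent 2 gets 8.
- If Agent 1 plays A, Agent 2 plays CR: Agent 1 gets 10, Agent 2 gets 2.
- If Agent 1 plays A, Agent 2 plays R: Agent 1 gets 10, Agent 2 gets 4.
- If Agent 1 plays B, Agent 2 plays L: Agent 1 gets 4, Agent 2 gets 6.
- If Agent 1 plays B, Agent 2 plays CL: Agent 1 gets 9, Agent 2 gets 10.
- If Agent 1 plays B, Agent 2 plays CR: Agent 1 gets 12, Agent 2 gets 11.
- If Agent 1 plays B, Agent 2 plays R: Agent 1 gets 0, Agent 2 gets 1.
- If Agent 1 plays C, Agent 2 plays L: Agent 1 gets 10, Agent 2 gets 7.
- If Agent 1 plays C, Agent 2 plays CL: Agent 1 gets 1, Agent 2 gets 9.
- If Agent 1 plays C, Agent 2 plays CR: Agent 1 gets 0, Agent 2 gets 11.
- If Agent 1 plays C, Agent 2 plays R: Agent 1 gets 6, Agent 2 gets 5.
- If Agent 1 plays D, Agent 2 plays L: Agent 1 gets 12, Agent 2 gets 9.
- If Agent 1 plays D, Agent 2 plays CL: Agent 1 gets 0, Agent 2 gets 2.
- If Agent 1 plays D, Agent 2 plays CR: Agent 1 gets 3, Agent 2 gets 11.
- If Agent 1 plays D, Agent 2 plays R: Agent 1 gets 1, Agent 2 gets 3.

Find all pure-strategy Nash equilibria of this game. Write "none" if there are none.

Check each profile: it is a Nash equilibrium iff no player can strictly gain by switching unilaterally.
(A, L): Agent 1 can switch to C (9 → 10). Not NE.
(A, CL): Agent 2 can switch to L (8 → 12). Not NE.
(A, CR): Agent 1 can switch to B (10 → 12). Not NE.
(A, R): Agent 2 can switch to L (4 → 12). Not NE.
(B, L): Agent 1 can switch to A (4 → 9). Not NE.
(B, CL): Agent 1 can switch to A (9 → 11). Not NE.
(B, CR): Agent 1 gets 12, best alternative 10; Agent 2 gets 11, best alternative 10. No profitable deviation — NE.
(B, R): Agent 1 can switch to A (0 → 10). Not NE.
(C, L): Agent 1 can switch to D (10 → 12). Not NE.
(C, CL): Agent 1 can switch to A (1 → 11). Not NE.
(C, CR): Agent 1 can switch to A (0 → 10). Not NE.
(C, R): Agent 1 can switch to A (6 → 10). Not NE.
(D, L): Agent 2 can switch to CR (9 → 11). Not NE.
(The remaining 3 profiles each have a profitable deviation by the same check.)

(B, CR)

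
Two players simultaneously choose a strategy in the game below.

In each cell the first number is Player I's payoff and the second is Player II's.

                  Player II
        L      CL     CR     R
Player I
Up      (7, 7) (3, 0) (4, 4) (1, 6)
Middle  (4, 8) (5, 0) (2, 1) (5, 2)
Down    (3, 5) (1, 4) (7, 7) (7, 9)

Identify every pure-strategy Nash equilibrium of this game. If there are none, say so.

Mark each player's best response to every combination of opponents' strategies; a profile where every player is best-responding is a pure Nash equilibrium.
Player I against L: payoffs 7, 4, 3 → best response Up.
Player I against CL: payoffs 3, 5, 1 → best response Middle.
Player I against CR: payoffs 4, 2, 7 → best response Down.
Player I against R: payoffs 1, 5, 7 → best response Down.
Player II against Up: payoffs 7, 0, 4, 6 → best response L.
Player II against Middle: payoffs 8, 0, 1, 2 → best response L.
Player II against Down: payoffs 5, 4, 7, 9 → best response R.
Mutual best responses: (Up, L); (Down, R).

(Up, L), (Down, R)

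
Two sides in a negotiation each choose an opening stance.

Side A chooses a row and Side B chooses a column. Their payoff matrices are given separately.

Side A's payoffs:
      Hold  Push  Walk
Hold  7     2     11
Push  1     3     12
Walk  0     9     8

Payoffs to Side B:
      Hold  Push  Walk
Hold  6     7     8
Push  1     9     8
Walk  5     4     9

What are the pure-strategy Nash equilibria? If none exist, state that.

Side A against Hold: payoffs 7, 1, 0 → best response Hold.
Side A against Push: payoffs 2, 3, 9 → best response Walk.
Side A against Walk: payoffs 11, 12, 8 → best response Push.
Side B against Hold: payoffs 6, 7, 8 → best response Walk.
Side B against Push: payoffs 1, 9, 8 → best response Push.
Side B against Walk: payoffs 5, 4, 9 → best response Walk.
No profile is a mutual best response for all players.

This game has no pure Nash equilibrium.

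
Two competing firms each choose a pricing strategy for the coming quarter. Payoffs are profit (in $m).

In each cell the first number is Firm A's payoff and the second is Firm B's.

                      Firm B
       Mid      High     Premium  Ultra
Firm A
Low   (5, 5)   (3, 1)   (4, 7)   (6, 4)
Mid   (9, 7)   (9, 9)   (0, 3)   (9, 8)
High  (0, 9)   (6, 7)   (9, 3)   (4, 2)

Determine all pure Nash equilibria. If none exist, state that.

Check each profile: it is a Nash equilibrium iff no player can strictly gain by switching unilaterally.
(Low, Mid): Firm A can switch to Mid (5 → 9). Not NE.
(Low, High): Firm A can switch to Mid (3 → 9). Not NE.
(Low, Premium): Firm A can switch to High (4 → 9). Not NE.
(Low, Ultra): Firm A can switch to Mid (6 → 9). Not NE.
(Mid, Mid): Firm B can switch to High (7 → 9). Not NE.
(Mid, High): Firm A gets 9, best alternative 6; Firm B gets 9, best alternative 8. No profitable deviation — NE.
(Mid, Premium): Firm A can switch to Low (0 → 4). Not NE.
(Mid, Ultra): Firm B can switch to High (8 → 9). Not NE.
(High, Mid): Firm A can switch to Low (0 → 5). Not NE.
(High, High): Firm A can switch to Mid (6 → 9). Not NE.
(High, Premium): Firm B can switch to Mid (3 → 9). Not NE.
(The remaining 1 profile has a profitable deviation by the same check.)

Pure NE: (Mid, High)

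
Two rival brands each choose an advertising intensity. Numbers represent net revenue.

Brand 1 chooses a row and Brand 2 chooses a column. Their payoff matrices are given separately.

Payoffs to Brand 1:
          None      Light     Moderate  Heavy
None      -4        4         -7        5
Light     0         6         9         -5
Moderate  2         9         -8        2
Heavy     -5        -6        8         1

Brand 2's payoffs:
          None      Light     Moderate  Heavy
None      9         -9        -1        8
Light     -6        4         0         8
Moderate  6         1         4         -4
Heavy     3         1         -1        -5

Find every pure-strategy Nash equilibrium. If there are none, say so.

Brand 1 against None: payoffs -4, 0, 2, -5 → best response Moderate.
Brand 1 against Light: payoffs 4, 6, 9, -6 → best response Moderate.
Brand 1 against Moderate: payoffs -7, 9, -8, 8 → best response Light.
Brand 1 against Heavy: payoffs 5, -5, 2, 1 → best response None.
Brand 2 against None: payoffs 9, -9, -1, 8 → best response None.
Brand 2 against Light: payoffs -6, 4, 0, 8 → best response Heavy.
Brand 2 against Moderate: payoffs 6, 1, 4, -4 → best response None.
Brand 2 against Heavy: payoffs 3, 1, -1, -5 → best response None.
Mutual best responses: (Moderate, None).

The unique pure-strategy Nash equilibrium is (Moderate, None).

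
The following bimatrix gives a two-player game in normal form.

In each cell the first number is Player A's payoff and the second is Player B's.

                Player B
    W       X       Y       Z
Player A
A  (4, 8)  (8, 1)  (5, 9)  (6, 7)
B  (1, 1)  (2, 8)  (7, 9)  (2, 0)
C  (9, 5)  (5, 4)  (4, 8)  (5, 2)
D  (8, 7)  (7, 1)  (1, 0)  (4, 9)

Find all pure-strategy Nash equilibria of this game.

(B, Y)

Player A against W: payoffs 4, 1, 9, 8 → best response C.
Player A against X: payoffs 8, 2, 5, 7 → best response A.
Player A against Y: payoffs 5, 7, 4, 1 → best response B.
Player A against Z: payoffs 6, 2, 5, 4 → best response A.
Player B against A: payoffs 8, 1, 9, 7 → best response Y.
Player B against B: payoffs 1, 8, 9, 0 → best response Y.
Player B against C: payoffs 5, 4, 8, 2 → best response Y.
Player B against D: payoffs 7, 1, 0, 9 → best response Z.
Mutual best responses: (B, Y).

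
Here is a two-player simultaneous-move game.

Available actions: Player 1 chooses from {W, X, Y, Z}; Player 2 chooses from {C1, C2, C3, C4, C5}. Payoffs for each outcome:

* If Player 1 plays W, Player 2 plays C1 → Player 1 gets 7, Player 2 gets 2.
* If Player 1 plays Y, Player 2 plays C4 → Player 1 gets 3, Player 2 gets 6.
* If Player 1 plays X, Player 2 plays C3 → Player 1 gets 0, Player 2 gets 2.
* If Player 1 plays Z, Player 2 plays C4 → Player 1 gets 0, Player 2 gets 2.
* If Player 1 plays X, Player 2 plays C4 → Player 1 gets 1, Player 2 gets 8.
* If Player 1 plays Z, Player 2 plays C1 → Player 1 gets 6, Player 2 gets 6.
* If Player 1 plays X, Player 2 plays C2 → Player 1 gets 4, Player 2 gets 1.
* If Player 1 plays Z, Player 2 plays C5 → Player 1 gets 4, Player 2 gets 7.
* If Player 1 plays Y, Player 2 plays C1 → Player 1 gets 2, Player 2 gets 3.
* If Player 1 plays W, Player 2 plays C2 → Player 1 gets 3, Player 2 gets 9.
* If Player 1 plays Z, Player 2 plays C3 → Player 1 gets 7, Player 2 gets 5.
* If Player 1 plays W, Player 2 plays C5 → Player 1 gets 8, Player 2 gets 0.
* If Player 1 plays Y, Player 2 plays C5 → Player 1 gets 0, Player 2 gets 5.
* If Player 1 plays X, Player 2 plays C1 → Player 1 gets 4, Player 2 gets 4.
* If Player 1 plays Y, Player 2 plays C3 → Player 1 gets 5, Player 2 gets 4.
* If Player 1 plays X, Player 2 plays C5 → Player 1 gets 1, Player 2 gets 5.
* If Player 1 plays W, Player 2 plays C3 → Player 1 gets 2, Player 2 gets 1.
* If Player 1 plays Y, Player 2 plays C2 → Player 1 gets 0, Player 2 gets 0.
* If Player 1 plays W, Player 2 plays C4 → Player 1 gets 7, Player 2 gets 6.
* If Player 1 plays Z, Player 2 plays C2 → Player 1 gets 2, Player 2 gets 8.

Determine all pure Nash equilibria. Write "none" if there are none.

none

(W, C1): Player 2 can switch to C2 (2 → 9). Not NE.
(W, C2): Player 1 can switch to X (3 → 4). Not NE.
(W, C3): Player 1 can switch to Y (2 → 5). Not NE.
(W, C4): Player 2 can switch to C2 (6 → 9). Not NE.
(W, C5): Player 2 can switch to C1 (0 → 2). Not NE.
(X, C1): Player 1 can switch to W (4 → 7). Not NE.
(X, C2): Player 2 can switch to C1 (1 → 4). Not NE.
(X, C3): Player 1 can switch to W (0 → 2). Not NE.
(X, C4): Player 1 can switch to W (1 → 7). Not NE.
(X, C5): Player 1 can switch to W (1 → 8). Not NE.
(The remaining 10 profiles each have a profitable deviation by the same check.)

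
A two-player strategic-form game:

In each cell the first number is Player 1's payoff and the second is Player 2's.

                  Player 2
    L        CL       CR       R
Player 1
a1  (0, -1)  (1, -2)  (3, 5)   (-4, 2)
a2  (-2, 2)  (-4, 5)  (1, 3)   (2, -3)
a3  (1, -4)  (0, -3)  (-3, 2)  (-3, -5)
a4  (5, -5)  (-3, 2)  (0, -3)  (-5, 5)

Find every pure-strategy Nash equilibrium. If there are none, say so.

Pure NE: (a1, CR)

Player 1 against L: payoffs 0, -2, 1, 5 → best response a4.
Player 1 against CL: payoffs 1, -4, 0, -3 → best response a1.
Player 1 against CR: payoffs 3, 1, -3, 0 → best response a1.
Player 1 against R: payoffs -4, 2, -3, -5 → best response a2.
Player 2 against a1: payoffs -1, -2, 5, 2 → best response CR.
Player 2 against a2: payoffs 2, 5, 3, -3 → best response CL.
Player 2 against a3: payoffs -4, -3, 2, -5 → best response CR.
Player 2 against a4: payoffs -5, 2, -3, 5 → best response R.
Mutual best responses: (a1, CR).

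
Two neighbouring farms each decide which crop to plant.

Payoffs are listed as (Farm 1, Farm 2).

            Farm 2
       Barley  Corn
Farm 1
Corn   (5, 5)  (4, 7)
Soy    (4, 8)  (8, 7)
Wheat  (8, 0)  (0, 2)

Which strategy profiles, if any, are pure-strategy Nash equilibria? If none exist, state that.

This game has no pure Nash equilibrium.

For each player, find the best response to each opponent profile; mutual best responses are the pure NE.
Farm 1 against Barley: payoffs 5, 4, 8 → best response Wheat.
Farm 1 against Corn: payoffs 4, 8, 0 → best response Soy.
Farm 2 against Corn: payoffs 5, 7 → best response Corn.
Farm 2 against Soy: payoffs 8, 7 → best response Barley.
Farm 2 against Wheat: payoffs 0, 2 → best response Corn.
No profile is a mutual best response for all players.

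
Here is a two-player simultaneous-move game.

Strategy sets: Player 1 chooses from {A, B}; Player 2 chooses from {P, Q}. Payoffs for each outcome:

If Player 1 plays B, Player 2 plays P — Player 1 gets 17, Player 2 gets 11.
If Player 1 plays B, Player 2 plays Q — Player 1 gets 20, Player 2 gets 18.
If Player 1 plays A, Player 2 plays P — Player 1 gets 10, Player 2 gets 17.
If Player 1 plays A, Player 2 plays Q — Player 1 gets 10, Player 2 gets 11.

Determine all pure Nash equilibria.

Pure NE: (B, Q)

Player 1 against P: payoffs 10, 17 → best response B.
Player 1 against Q: payoffs 10, 20 → best response B.
Player 2 against A: payoffs 17, 11 → best response P.
Player 2 against B: payoffs 11, 18 → best response Q.
Mutual best responses: (B, Q).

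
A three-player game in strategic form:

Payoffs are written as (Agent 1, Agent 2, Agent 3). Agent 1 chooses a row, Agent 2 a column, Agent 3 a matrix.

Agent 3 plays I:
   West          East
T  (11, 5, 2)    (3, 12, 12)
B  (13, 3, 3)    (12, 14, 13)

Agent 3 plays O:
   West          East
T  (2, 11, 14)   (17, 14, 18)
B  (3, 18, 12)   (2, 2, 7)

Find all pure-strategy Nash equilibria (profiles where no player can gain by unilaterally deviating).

Pure-strategy Nash equilibria: (T, East, O), (B, West, O), (B, East, I)

(T, West, I): Agent 1 can switch to B (11 → 13). Not NE.
(T, West, O): Agent 1 can switch to B (2 → 3). Not NE.
(T, East, I): Agent 1 can switch to B (3 → 12). Not NE.
(T, East, O): Agent 1 gets 17, best alternative 2; Agent 2 gets 14, best alternative 11; Agent 3 gets 18, best alternative 12. No profitable deviation — NE.
(B, West, I): Agent 2 can switch to East (3 → 14). Not NE.
(B, West, O): Agent 1 gets 3, best alternative 2; Agent 2 gets 18, best alternative 2; Agent 3 gets 12, best alternative 3. No profitable deviation — NE.
(B, East, I): Agent 1 gets 12, best alternative 3; Agent 2 gets 14, best alternative 3; Agent 3 gets 13, best alternative 7. No profitable deviation — NE.
(B, East, O): Agent 1 can switch to T (2 → 17). Not NE.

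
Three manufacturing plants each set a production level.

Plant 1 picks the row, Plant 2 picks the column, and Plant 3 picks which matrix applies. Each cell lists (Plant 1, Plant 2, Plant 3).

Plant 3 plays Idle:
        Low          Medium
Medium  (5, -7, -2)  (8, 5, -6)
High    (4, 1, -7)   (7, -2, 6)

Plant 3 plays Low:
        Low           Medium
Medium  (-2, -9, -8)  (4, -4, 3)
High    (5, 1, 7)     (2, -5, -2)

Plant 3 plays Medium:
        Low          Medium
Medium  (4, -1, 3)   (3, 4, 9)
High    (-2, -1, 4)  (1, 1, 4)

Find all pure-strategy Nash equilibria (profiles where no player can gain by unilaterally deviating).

(Medium, Low, Idle): Plant 2 can switch to Medium (-7 → 5). Not NE.
(Medium, Low, Low): Plant 1 can switch to High (-2 → 5). Not NE.
(Medium, Low, Medium): Plant 2 can switch to Medium (-1 → 4). Not NE.
(Medium, Medium, Idle): Plant 3 can switch to Low (-6 → 3). Not NE.
(Medium, Medium, Low): Plant 3 can switch to Medium (3 → 9). Not NE.
(Medium, Medium, Medium): Plant 1 gets 3, best alternative 1; Plant 2 gets 4, best alternative -1; Plant 3 gets 9, best alternative 3. No profitable deviation — NE.
(High, Low, Idle): Plant 1 can switch to Medium (4 → 5). Not NE.
(High, Low, Low): Plant 1 gets 5, best alternative -2; Plant 2 gets 1, best alternative -5; Plant 3 gets 7, best alternative 4. No profitable deviation — NE.
(The remaining 4 profiles each have a profitable deviation by the same check.)

(Medium, Medium, Medium) and (High, Low, Low)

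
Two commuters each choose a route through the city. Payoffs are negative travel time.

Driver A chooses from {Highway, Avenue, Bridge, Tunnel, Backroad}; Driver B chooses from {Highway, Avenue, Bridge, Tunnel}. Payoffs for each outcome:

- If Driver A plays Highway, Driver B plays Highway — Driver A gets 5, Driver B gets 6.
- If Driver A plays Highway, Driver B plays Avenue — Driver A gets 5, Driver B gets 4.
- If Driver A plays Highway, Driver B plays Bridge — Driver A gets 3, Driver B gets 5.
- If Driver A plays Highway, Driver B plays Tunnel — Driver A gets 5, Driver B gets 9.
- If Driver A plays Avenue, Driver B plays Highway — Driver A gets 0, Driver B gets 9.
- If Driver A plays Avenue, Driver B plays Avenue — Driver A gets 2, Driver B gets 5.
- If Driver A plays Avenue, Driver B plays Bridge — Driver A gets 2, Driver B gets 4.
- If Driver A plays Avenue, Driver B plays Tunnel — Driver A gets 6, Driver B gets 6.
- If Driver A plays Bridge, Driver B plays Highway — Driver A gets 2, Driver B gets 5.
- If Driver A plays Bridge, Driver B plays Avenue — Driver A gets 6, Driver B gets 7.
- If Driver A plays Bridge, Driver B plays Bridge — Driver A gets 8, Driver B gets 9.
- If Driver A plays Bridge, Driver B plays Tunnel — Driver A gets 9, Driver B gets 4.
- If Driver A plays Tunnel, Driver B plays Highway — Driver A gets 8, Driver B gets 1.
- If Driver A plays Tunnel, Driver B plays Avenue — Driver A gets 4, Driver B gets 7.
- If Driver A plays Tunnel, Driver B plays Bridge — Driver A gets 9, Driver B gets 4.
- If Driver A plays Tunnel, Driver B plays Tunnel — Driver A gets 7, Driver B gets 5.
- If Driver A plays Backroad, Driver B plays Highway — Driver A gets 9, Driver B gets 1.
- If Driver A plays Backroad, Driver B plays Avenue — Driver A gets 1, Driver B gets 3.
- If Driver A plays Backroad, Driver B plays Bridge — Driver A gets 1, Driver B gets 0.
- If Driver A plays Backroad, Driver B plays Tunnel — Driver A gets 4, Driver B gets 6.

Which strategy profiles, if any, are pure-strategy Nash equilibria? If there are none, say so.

No pure-strategy Nash equilibrium.

Mark each player's best response to every combination of opponents' strategies; a profile where every player is best-responding is a pure Nash equilibrium.
Driver A against Highway: payoffs 5, 0, 2, 8, 9 → best response Backroad.
Driver A against Avenue: payoffs 5, 2, 6, 4, 1 → best response Bridge.
Driver A against Bridge: payoffs 3, 2, 8, 9, 1 → best response Tunnel.
Driver A against Tunnel: payoffs 5, 6, 9, 7, 4 → best response Bridge.
Driver B against Highway: payoffs 6, 4, 5, 9 → best response Tunnel.
Driver B against Avenue: payoffs 9, 5, 4, 6 → best response Highway.
Driver B against Bridge: payoffs 5, 7, 9, 4 → best response Bridge.
Driver B against Tunnel: payoffs 1, 7, 4, 5 → best response Avenue.
Driver B against Backroad: payoffs 1, 3, 0, 6 → best response Tunnel.
No profile is a mutual best response for all players.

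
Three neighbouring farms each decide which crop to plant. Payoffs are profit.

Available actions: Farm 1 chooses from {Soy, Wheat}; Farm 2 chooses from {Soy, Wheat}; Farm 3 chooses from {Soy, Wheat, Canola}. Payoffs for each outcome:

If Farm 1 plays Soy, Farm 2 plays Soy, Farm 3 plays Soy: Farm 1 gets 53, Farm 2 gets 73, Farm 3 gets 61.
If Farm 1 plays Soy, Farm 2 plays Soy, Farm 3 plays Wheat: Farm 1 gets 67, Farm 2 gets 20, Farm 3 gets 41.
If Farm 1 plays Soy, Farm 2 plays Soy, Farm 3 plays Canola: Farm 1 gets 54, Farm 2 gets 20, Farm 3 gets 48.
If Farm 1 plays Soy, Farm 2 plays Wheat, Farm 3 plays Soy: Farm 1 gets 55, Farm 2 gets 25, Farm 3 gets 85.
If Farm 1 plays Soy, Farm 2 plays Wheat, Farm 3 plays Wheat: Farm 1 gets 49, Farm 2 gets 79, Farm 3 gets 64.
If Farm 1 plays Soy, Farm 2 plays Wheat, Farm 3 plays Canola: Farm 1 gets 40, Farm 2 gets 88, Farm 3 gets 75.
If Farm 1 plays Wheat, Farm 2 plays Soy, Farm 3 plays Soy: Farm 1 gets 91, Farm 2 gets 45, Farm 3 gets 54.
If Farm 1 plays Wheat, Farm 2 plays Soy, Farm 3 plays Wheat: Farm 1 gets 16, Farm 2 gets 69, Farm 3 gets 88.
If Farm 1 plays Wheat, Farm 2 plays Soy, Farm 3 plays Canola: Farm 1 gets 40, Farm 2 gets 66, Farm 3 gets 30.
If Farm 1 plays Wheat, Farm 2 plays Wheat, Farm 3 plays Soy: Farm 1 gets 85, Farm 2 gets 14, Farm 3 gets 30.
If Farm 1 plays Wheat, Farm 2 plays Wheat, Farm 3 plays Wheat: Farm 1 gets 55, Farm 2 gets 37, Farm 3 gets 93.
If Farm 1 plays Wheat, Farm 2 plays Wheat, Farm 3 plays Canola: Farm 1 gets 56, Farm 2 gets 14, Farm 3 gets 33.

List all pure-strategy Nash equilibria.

This game has no pure Nash equilibrium.

For each strategy profile, look for a profitable unilateral deviation.
(Soy, Soy, Soy): Farm 1 can switch to Wheat (53 → 91). Not NE.
(Soy, Soy, Wheat): Farm 2 can switch to Wheat (20 → 79). Not NE.
(Soy, Soy, Canola): Farm 2 can switch to Wheat (20 → 88). Not NE.
(Soy, Wheat, Soy): Farm 1 can switch to Wheat (55 → 85). Not NE.
(Soy, Wheat, Wheat): Farm 1 can switch to Wheat (49 → 55). Not NE.
(Soy, Wheat, Canola): Farm 1 can switch to Wheat (40 → 56). Not NE.
(Wheat, Soy, Soy): Farm 3 can switch to Wheat (54 → 88). Not NE.
(Wheat, Soy, Wheat): Farm 1 can switch to Soy (16 → 67). Not NE.
(The remaining 4 profiles each have a profitable deviation by the same check.)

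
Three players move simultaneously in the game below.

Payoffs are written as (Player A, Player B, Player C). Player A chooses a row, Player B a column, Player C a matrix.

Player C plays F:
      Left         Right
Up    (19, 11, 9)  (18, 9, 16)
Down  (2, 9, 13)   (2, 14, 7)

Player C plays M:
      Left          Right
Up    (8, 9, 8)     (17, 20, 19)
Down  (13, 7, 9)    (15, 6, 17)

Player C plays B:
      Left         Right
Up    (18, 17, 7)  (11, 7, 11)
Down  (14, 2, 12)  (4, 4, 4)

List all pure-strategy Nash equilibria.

For each player, find the best response to each opponent profile; mutual best responses are the pure NE.
Player A against (Left, F): payoffs 19, 2 → best response Up.
Player A against (Left, M): payoffs 8, 13 → best response Down.
Player A against (Left, B): payoffs 18, 14 → best response Up.
Player A against (Right, F): payoffs 18, 2 → best response Up.
Player A against (Right, M): payoffs 17, 15 → best response Up.
Player A against (Right, B): payoffs 11, 4 → best response Up.
Player B against (Up, F): payoffs 11, 9 → best response Left.
Player B against (Up, M): payoffs 9, 20 → best response Right.
Player B against (Up, B): payoffs 17, 7 → best response Left.
Player B against (Down, F): payoffs 9, 14 → best response Right.
Player B against (Down, M): payoffs 7, 6 → best response Left.
Player B against (Down, B): payoffs 2, 4 → best response Right.
Player C against (Up, Left): payoffs 9, 8, 7 → best response F.
Player C against (Up, Right): payoffs 16, 19, 11 → best response M.
Player C against (Down, Left): payoffs 13, 9, 12 → best response F.
Player C against (Down, Right): payoffs 7, 17, 4 → best response M.
Mutual best responses: (Up, Left, F); (Up, Right, M).

(Up, Left, F) and (Up, Right, M)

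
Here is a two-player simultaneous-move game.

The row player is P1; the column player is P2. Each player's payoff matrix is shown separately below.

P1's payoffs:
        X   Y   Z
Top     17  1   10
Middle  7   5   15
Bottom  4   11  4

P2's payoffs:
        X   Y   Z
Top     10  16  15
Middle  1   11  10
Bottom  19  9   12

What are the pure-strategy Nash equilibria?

No pure-strategy Nash equilibrium.

P1 against X: payoffs 17, 7, 4 → best response Top.
P1 against Y: payoffs 1, 5, 11 → best response Bottom.
P1 against Z: payoffs 10, 15, 4 → best response Middle.
P2 against Top: payoffs 10, 16, 15 → best response Y.
P2 against Middle: payoffs 1, 11, 10 → best response Y.
P2 against Bottom: payoffs 19, 9, 12 → best response X.
No profile is a mutual best response for all players.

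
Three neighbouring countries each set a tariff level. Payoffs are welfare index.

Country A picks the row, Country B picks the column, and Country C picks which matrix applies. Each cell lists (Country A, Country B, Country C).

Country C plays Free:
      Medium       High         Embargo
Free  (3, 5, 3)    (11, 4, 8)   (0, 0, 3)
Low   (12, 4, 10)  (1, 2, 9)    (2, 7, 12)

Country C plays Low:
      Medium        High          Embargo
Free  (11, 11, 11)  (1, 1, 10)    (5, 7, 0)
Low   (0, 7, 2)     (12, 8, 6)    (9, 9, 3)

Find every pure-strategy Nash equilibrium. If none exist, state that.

Country A against (Medium, Free): payoffs 3, 12 → best response Low.
Country A against (Medium, Low): payoffs 11, 0 → best response Free.
Country A against (High, Free): payoffs 11, 1 → best response Free.
Country A against (High, Low): payoffs 1, 12 → best response Low.
Country A against (Embargo, Free): payoffs 0, 2 → best response Low.
Country A against (Embargo, Low): payoffs 5, 9 → best response Low.
Country B against (Free, Free): payoffs 5, 4, 0 → best response Medium.
Country B against (Free, Low): payoffs 11, 1, 7 → best response Medium.
Country B against (Low, Free): payoffs 4, 2, 7 → best response Embargo.
Country B against (Low, Low): payoffs 7, 8, 9 → best response Embargo.
Country C against (Free, Medium): payoffs 3, 11 → best response Low.
Country C against (Free, High): payoffs 8, 10 → best response Low.
Country C against (Free, Embargo): payoffs 3, 0 → best response Free.
Country C against (Low, Medium): payoffs 10, 2 → best response Free.
Country C against (Low, High): payoffs 9, 6 → best response Free.
Country C against (Low, Embargo): payoffs 12, 3 → best response Free.
Mutual best responses: (Free, Medium, Low); (Low, Embargo, Free).

Pure-strategy Nash equilibria: (Free, Medium, Low); (Low, Embargo, Free)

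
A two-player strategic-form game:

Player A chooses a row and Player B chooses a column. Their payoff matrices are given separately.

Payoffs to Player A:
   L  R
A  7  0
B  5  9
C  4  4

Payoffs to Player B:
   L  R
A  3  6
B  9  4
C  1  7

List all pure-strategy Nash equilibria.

Player A against L: payoffs 7, 5, 4 → best response A.
Player A against R: payoffs 0, 9, 4 → best response B.
Player B against A: payoffs 3, 6 → best response R.
Player B against B: payoffs 9, 4 → best response L.
Player B against C: payoffs 1, 7 → best response R.
No profile is a mutual best response for all players.

This game has no pure Nash equilibrium.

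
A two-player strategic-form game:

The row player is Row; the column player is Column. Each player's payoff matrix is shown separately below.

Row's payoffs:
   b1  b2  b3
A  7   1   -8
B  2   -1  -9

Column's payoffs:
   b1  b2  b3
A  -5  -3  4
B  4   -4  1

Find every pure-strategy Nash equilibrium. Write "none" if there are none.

The unique pure-strategy Nash equilibrium is (A, b3).

Row against b1: payoffs 7, 2 → best response A.
Row against b2: payoffs 1, -1 → best response A.
Row against b3: payoffs -8, -9 → best response A.
Column against A: payoffs -5, -3, 4 → best response b3.
Column against B: payoffs 4, -4, 1 → best response b1.
Mutual best responses: (A, b3).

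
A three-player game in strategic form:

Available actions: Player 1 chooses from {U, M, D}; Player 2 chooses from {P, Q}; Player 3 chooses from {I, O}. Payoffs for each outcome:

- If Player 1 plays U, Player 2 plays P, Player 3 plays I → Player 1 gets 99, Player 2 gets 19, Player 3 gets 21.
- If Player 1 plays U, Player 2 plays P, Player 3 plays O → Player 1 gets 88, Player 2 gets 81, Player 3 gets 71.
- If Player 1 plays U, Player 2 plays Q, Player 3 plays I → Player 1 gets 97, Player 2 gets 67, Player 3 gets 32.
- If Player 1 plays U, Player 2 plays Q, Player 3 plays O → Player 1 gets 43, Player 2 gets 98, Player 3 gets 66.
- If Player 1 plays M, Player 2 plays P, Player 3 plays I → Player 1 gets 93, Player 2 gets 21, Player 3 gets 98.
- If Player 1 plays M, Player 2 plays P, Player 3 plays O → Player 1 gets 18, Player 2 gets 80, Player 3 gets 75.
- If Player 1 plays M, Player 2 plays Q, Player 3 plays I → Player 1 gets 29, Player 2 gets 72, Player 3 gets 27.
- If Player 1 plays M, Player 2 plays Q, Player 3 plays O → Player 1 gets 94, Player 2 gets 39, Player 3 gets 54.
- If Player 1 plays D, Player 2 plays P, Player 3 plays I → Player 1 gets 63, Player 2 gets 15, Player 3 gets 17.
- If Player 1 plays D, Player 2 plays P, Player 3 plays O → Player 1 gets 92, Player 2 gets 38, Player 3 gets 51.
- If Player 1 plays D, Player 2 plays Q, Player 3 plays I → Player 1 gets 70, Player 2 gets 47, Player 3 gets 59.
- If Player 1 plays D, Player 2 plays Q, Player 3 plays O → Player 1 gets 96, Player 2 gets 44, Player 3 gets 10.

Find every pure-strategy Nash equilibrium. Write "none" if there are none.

(U, P, I): Player 2 can switch to Q (19 → 67). Not NE.
(U, P, O): Player 1 can switch to D (88 → 92). Not NE.
(U, Q, I): Player 3 can switch to O (32 → 66). Not NE.
(U, Q, O): Player 1 can switch to M (43 → 94). Not NE.
(M, P, I): Player 1 can switch to U (93 → 99). Not NE.
(M, P, O): Player 1 can switch to U (18 → 88). Not NE.
(The remaining 6 profiles each have a profitable deviation by the same check.)

There is no pure-strategy Nash equilibrium.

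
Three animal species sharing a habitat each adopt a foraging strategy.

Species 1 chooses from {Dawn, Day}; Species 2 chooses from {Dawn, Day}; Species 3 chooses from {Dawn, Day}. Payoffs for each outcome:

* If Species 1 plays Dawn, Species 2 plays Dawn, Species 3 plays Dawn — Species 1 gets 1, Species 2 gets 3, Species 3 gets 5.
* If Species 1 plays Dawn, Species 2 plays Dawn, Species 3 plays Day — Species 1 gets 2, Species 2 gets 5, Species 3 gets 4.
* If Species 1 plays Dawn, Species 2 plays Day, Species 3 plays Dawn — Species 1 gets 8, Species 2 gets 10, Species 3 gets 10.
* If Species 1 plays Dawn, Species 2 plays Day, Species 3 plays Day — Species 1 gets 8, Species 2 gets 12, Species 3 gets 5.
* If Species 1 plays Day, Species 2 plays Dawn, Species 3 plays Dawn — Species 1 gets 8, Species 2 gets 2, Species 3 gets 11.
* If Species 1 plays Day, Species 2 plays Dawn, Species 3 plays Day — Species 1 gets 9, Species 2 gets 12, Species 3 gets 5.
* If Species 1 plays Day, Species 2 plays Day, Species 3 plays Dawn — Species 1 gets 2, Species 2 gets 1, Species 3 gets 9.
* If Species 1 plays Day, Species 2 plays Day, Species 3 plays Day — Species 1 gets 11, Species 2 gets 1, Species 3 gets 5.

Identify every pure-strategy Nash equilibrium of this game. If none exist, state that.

(Dawn, Day, Dawn) and (Day, Dawn, Dawn)

(Dawn, Dawn, Dawn): Species 1 can switch to Day (1 → 8). Not NE.
(Dawn, Dawn, Day): Species 1 can switch to Day (2 → 9). Not NE.
(Dawn, Day, Dawn): Species 1 gets 8, best alternative 2; Species 2 gets 10, best alternative 3; Species 3 gets 10, best alternative 5. No profitable deviation — NE.
(Dawn, Day, Day): Species 1 can switch to Day (8 → 11). Not NE.
(Day, Dawn, Dawn): Species 1 gets 8, best alternative 1; Species 2 gets 2, best alternative 1; Species 3 gets 11, best alternative 5. No profitable deviation — NE.
(Day, Dawn, Day): Species 3 can switch to Dawn (5 → 11). Not NE.
(Day, Day, Dawn): Species 1 can switch to Dawn (2 → 8). Not NE.
(Day, Day, Day): Species 2 can switch to Dawn (1 → 12). Not NE.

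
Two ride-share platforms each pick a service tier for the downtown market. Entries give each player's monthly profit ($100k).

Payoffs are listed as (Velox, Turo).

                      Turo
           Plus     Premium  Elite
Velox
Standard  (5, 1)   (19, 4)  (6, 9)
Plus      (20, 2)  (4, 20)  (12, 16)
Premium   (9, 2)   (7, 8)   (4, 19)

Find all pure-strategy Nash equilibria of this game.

There is no pure-strategy Nash equilibrium.

(Standard, Plus): Velox can switch to Plus (5 → 20). Not NE.
(Standard, Premium): Turo can switch to Elite (4 → 9). Not NE.
(Standard, Elite): Velox can switch to Plus (6 → 12). Not NE.
(Plus, Plus): Turo can switch to Premium (2 → 20). Not NE.
(Plus, Premium): Velox can switch to Standard (4 → 19). Not NE.
(Plus, Elite): Turo can switch to Premium (16 → 20). Not NE.
(Premium, Plus): Velox can switch to Plus (9 → 20). Not NE.
(Premium, Premium): Velox can switch to Standard (7 → 19). Not NE.
(The remaining 1 profile has a profitable deviation by the same check.)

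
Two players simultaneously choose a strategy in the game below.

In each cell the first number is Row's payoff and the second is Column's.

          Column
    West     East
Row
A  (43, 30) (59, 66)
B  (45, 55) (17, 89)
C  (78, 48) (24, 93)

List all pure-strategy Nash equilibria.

The unique pure-strategy Nash equilibrium is (A, East).

Row against West: payoffs 43, 45, 78 → best response C.
Row against East: payoffs 59, 17, 24 → best response A.
Column against A: payoffs 30, 66 → best response East.
Column against B: payoffs 55, 89 → best response East.
Column against C: payoffs 48, 93 → best response East.
Mutual best responses: (A, East).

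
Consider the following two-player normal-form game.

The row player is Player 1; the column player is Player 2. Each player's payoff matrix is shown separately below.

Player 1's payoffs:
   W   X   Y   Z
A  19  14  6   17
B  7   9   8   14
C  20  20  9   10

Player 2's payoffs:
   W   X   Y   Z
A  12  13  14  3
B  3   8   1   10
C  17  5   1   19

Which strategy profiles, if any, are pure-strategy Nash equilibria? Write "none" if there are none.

Mark each player's best response to every combination of opponents' strategies; a profile where every player is best-responding is a pure Nash equilibrium.
Player 1 against W: payoffs 19, 7, 20 → best response C.
Player 1 against X: payoffs 14, 9, 20 → best response C.
Player 1 against Y: payoffs 6, 8, 9 → best response C.
Player 1 against Z: payoffs 17, 14, 10 → best response A.
Player 2 against A: payoffs 12, 13, 14, 3 → best response Y.
Player 2 against B: payoffs 3, 8, 1, 10 → best response Z.
Player 2 against C: payoffs 17, 5, 1, 19 → best response Z.
No profile is a mutual best response for all players.

none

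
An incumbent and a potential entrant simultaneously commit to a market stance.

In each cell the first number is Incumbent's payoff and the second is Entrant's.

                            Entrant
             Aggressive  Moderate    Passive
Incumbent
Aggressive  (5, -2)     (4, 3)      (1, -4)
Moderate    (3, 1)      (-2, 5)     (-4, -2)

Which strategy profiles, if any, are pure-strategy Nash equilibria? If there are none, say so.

(Aggressive, Moderate)

Incumbent against Aggressive: payoffs 5, 3 → best response Aggressive.
Incumbent against Moderate: payoffs 4, -2 → best response Aggressive.
Incumbent against Passive: payoffs 1, -4 → best response Aggressive.
Entrant against Aggressive: payoffs -2, 3, -4 → best response Moderate.
Entrant against Moderate: payoffs 1, 5, -2 → best response Moderate.
Mutual best responses: (Aggressive, Moderate).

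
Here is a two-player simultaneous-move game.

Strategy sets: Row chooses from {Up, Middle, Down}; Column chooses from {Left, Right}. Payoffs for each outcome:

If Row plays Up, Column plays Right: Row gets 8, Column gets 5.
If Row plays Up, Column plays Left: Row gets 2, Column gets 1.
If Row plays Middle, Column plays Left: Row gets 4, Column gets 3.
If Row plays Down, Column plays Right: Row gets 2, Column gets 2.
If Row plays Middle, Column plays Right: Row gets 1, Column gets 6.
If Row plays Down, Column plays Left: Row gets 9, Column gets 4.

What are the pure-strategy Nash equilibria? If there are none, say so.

The pure Nash equilibria are (Up, Right), (Down, Left).

(Up, Left): Row can switch to Middle (2 → 4). Not NE.
(Up, Right): Row gets 8, best alternative 2; Column gets 5, best alternative 1. No profitable deviation — NE.
(Middle, Left): Row can switch to Down (4 → 9). Not NE.
(Middle, Right): Row can switch to Up (1 → 8). Not NE.
(Down, Left): Row gets 9, best alternative 4; Column gets 4, best alternative 2. No profitable deviation — NE.
(Down, Right): Row can switch to Up (2 → 8). Not NE.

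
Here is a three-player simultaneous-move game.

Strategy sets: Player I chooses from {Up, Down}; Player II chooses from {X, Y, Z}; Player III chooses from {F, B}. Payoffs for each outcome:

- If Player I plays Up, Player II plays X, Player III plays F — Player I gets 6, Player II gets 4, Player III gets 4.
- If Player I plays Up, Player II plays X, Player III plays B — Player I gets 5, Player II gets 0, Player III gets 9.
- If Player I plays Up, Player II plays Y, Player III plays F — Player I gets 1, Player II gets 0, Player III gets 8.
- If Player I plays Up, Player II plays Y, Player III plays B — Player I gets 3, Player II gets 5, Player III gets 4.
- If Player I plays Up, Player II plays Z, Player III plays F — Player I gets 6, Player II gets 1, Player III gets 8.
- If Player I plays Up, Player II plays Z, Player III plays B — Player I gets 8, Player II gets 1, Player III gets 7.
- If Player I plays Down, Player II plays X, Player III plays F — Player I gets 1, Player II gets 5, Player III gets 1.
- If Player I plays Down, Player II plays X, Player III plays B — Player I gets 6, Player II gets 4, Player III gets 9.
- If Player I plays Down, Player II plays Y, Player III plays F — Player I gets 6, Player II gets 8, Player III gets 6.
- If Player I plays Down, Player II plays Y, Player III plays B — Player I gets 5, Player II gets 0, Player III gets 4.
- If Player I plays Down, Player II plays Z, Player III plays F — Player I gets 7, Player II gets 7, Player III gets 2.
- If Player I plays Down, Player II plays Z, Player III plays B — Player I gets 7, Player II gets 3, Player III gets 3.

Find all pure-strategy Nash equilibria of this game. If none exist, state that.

Player I against (X, F): payoffs 6, 1 → best response Up.
Player I against (X, B): payoffs 5, 6 → best response Down.
Player I against (Y, F): payoffs 1, 6 → best response Down.
Player I against (Y, B): payoffs 3, 5 → best response Down.
Player I against (Z, F): payoffs 6, 7 → best response Down.
Player I against (Z, B): payoffs 8, 7 → best response Up.
Player II against (Up, F): payoffs 4, 0, 1 → best response X.
Player II against (Up, B): payoffs 0, 5, 1 → best response Y.
Player II against (Down, F): payoffs 5, 8, 7 → best response Y.
Player II against (Down, B): payoffs 4, 0, 3 → best response X.
Player III against (Up, X): payoffs 4, 9 → best response B.
Player III against (Up, Y): payoffs 8, 4 → best response F.
Player III against (Up, Z): payoffs 8, 7 → best response F.
Player III against (Down, X): payoffs 1, 9 → best response B.
Player III against (Down, Y): payoffs 6, 4 → best response F.
Player III against (Down, Z): payoffs 2, 3 → best response B.
Mutual best responses: (Down, X, B); (Down, Y, F).

Pure-strategy Nash equilibria: (Down, X, B); (Down, Y, F)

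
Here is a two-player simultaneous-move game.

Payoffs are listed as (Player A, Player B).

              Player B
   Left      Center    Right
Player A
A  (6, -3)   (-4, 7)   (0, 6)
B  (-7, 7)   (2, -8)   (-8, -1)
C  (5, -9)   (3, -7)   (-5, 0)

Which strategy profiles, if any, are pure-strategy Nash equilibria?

For each player, find the best response to each opponent profile; mutual best responses are the pure NE.
Player A against Left: payoffs 6, -7, 5 → best response A.
Player A against Center: payoffs -4, 2, 3 → best response C.
Player A against Right: payoffs 0, -8, -5 → best response A.
Player B against A: payoffs -3, 7, 6 → best response Center.
Player B against B: payoffs 7, -8, -1 → best response Left.
Player B against C: payoffs -9, -7, 0 → best response Right.
No profile is a mutual best response for all players.

none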